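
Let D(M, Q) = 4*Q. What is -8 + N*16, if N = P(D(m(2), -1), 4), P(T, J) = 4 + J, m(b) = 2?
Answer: 120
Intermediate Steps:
N = 8 (N = 4 + 4 = 8)
-8 + N*16 = -8 + 8*16 = -8 + 128 = 120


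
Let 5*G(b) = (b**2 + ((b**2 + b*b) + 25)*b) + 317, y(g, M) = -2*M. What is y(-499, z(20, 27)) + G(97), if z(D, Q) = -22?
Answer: 1837717/5 ≈ 3.6754e+5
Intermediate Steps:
G(b) = 317/5 + b**2/5 + b*(25 + 2*b**2)/5 (G(b) = ((b**2 + ((b**2 + b*b) + 25)*b) + 317)/5 = ((b**2 + ((b**2 + b**2) + 25)*b) + 317)/5 = ((b**2 + (2*b**2 + 25)*b) + 317)/5 = ((b**2 + (25 + 2*b**2)*b) + 317)/5 = ((b**2 + b*(25 + 2*b**2)) + 317)/5 = (317 + b**2 + b*(25 + 2*b**2))/5 = 317/5 + b**2/5 + b*(25 + 2*b**2)/5)
y(-499, z(20, 27)) + G(97) = -2*(-22) + (317/5 + 5*97 + (1/5)*97**2 + (2/5)*97**3) = 44 + (317/5 + 485 + (1/5)*9409 + (2/5)*912673) = 44 + (317/5 + 485 + 9409/5 + 1825346/5) = 44 + 1837497/5 = 1837717/5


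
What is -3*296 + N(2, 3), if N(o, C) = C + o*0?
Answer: -885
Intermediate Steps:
N(o, C) = C (N(o, C) = C + 0 = C)
-3*296 + N(2, 3) = -3*296 + 3 = -888 + 3 = -885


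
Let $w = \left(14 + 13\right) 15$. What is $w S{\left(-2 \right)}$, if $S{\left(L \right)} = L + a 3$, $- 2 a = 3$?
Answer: $- \frac{5265}{2} \approx -2632.5$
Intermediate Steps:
$a = - \frac{3}{2}$ ($a = \left(- \frac{1}{2}\right) 3 = - \frac{3}{2} \approx -1.5$)
$w = 405$ ($w = 27 \cdot 15 = 405$)
$S{\left(L \right)} = - \frac{9}{2} + L$ ($S{\left(L \right)} = L - \frac{9}{2} = - \frac{9}{2} + L$)
$w S{\left(-2 \right)} = 405 \left(- \frac{9}{2} - 2\right) = 405 \left(- \frac{13}{2}\right) = - \frac{5265}{2}$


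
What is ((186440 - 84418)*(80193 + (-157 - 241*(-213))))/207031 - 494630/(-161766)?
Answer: 3398394619561/52493067 ≈ 64740.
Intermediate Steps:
((186440 - 84418)*(80193 + (-157 - 241*(-213))))/207031 - 494630/(-161766) = (102022*(80193 + (-157 + 51333)))*(1/207031) - 494630*(-1/161766) = (102022*(80193 + 51176))*(1/207031) + 247315/80883 = (102022*131369)*(1/207031) + 247315/80883 = 13402528118*(1/207031) + 247315/80883 = 462156142/7139 + 247315/80883 = 3398394619561/52493067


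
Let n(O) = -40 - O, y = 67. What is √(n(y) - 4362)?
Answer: I*√4469 ≈ 66.851*I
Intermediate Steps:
√(n(y) - 4362) = √((-40 - 1*67) - 4362) = √((-40 - 67) - 4362) = √(-107 - 4362) = √(-4469) = I*√4469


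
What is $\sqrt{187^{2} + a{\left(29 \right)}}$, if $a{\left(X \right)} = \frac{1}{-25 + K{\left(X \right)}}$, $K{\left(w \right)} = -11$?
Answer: $\frac{\sqrt{1258883}}{6} \approx 187.0$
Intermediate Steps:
$a{\left(X \right)} = - \frac{1}{36}$ ($a{\left(X \right)} = \frac{1}{-25 - 11} = \frac{1}{-36} = - \frac{1}{36}$)
$\sqrt{187^{2} + a{\left(29 \right)}} = \sqrt{187^{2} - \frac{1}{36}} = \sqrt{34969 - \frac{1}{36}} = \sqrt{\frac{1258883}{36}} = \frac{\sqrt{1258883}}{6}$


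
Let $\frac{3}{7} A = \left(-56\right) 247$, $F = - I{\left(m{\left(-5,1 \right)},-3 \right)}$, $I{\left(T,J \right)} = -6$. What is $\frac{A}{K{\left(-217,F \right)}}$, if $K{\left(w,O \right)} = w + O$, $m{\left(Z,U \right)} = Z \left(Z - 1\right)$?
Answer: $\frac{96824}{633} \approx 152.96$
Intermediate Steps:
$m{\left(Z,U \right)} = Z \left(-1 + Z\right)$
$F = 6$ ($F = \left(-1\right) \left(-6\right) = 6$)
$K{\left(w,O \right)} = O + w$
$A = - \frac{96824}{3}$ ($A = \frac{7 \left(\left(-56\right) 247\right)}{3} = \frac{7}{3} \left(-13832\right) = - \frac{96824}{3} \approx -32275.0$)
$\frac{A}{K{\left(-217,F \right)}} = - \frac{96824}{3 \left(6 - 217\right)} = - \frac{96824}{3 \left(-211\right)} = \left(- \frac{96824}{3}\right) \left(- \frac{1}{211}\right) = \frac{96824}{633}$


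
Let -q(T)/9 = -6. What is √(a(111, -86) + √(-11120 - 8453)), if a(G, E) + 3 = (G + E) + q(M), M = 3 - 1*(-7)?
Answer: √(76 + 23*I*√37) ≈ 10.845 + 6.4503*I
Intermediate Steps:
M = 10 (M = 3 + 7 = 10)
q(T) = 54 (q(T) = -9*(-6) = 54)
a(G, E) = 51 + E + G (a(G, E) = -3 + ((G + E) + 54) = -3 + ((E + G) + 54) = -3 + (54 + E + G) = 51 + E + G)
√(a(111, -86) + √(-11120 - 8453)) = √((51 - 86 + 111) + √(-11120 - 8453)) = √(76 + √(-19573)) = √(76 + 23*I*√37)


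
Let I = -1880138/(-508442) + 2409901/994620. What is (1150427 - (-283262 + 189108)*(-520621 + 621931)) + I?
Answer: 19935480429334944721/2089696620 ≈ 9.5399e+9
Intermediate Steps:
I = 12790569181/2089696620 (I = -1880138*(-1/508442) + 2409901*(1/994620) = 940069/254221 + 2409901/994620 = 12790569181/2089696620 ≈ 6.1208)
(1150427 - (-283262 + 189108)*(-520621 + 621931)) + I = (1150427 - (-283262 + 189108)*(-520621 + 621931)) + 12790569181/2089696620 = (1150427 - (-94154)*101310) + 12790569181/2089696620 = (1150427 - 1*(-9538741740)) + 12790569181/2089696620 = (1150427 + 9538741740) + 12790569181/2089696620 = 9539892167 + 12790569181/2089696620 = 19935480429334944721/2089696620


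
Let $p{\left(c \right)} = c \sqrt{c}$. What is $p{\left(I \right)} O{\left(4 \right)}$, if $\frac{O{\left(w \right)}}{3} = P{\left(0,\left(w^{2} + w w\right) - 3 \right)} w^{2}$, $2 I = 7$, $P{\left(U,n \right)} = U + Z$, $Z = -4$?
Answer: $- 336 \sqrt{14} \approx -1257.2$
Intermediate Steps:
$P{\left(U,n \right)} = -4 + U$ ($P{\left(U,n \right)} = U - 4 = -4 + U$)
$I = \frac{7}{2}$ ($I = \frac{1}{2} \cdot 7 = \frac{7}{2} \approx 3.5$)
$O{\left(w \right)} = - 12 w^{2}$ ($O{\left(w \right)} = 3 \left(-4 + 0\right) w^{2} = 3 \left(- 4 w^{2}\right) = - 12 w^{2}$)
$p{\left(c \right)} = c^{\frac{3}{2}}$
$p{\left(I \right)} O{\left(4 \right)} = \left(\frac{7}{2}\right)^{\frac{3}{2}} \left(- 12 \cdot 4^{2}\right) = \frac{7 \sqrt{14}}{4} \left(\left(-12\right) 16\right) = \frac{7 \sqrt{14}}{4} \left(-192\right) = - 336 \sqrt{14}$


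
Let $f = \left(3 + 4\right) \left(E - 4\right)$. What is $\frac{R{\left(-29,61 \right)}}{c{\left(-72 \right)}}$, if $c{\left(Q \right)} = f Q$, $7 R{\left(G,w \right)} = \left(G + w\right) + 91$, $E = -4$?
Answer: $\frac{41}{9408} \approx 0.004358$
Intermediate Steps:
$f = -56$ ($f = \left(3 + 4\right) \left(-4 - 4\right) = 7 \left(-8\right) = -56$)
$R{\left(G,w \right)} = 13 + \frac{G}{7} + \frac{w}{7}$ ($R{\left(G,w \right)} = \frac{\left(G + w\right) + 91}{7} = \frac{91 + G + w}{7} = 13 + \frac{G}{7} + \frac{w}{7}$)
$c{\left(Q \right)} = - 56 Q$
$\frac{R{\left(-29,61 \right)}}{c{\left(-72 \right)}} = \frac{13 + \frac{1}{7} \left(-29\right) + \frac{1}{7} \cdot 61}{\left(-56\right) \left(-72\right)} = \frac{13 - \frac{29}{7} + \frac{61}{7}}{4032} = \frac{123}{7} \cdot \frac{1}{4032} = \frac{41}{9408}$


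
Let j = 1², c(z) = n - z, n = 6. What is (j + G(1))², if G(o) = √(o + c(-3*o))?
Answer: (1 + √10)² ≈ 17.325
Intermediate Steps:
c(z) = 6 - z
G(o) = √(6 + 4*o) (G(o) = √(o + (6 - (-3)*o)) = √(o + (6 + 3*o)) = √(6 + 4*o))
j = 1
(j + G(1))² = (1 + √(6 + 4*1))² = (1 + √(6 + 4))² = (1 + √10)²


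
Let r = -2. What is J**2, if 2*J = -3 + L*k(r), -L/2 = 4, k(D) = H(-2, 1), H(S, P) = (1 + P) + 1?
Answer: 729/4 ≈ 182.25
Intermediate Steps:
H(S, P) = 2 + P
k(D) = 3 (k(D) = 2 + 1 = 3)
L = -8 (L = -2*4 = -8)
J = -27/2 (J = (-3 - 8*3)/2 = (-3 - 24)/2 = (1/2)*(-27) = -27/2 ≈ -13.500)
J**2 = (-27/2)**2 = 729/4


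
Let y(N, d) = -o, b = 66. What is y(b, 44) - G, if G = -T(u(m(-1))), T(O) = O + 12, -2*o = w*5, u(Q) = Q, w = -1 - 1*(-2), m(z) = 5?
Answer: 39/2 ≈ 19.500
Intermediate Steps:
w = 1 (w = -1 + 2 = 1)
o = -5/2 ≈ -2.5000
y(N, d) = 5/2 (y(N, d) = -1*(-5/2) = 5/2)
T(O) = 12 + O
G = -17 (G = -(12 + 5) = -1*17 = -17)
y(b, 44) - G = 5/2 - 1*(-17) = 5/2 + 17 = 39/2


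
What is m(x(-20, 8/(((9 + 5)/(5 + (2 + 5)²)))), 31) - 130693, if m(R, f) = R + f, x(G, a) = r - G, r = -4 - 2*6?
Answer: -130658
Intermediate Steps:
r = -16 (r = -4 - 12 = -16)
x(G, a) = -16 - G
m(x(-20, 8/(((9 + 5)/(5 + (2 + 5)²)))), 31) - 130693 = ((-16 - 1*(-20)) + 31) - 130693 = ((-16 + 20) + 31) - 130693 = (4 + 31) - 130693 = 35 - 130693 = -130658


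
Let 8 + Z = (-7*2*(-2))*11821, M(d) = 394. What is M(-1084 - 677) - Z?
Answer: -330586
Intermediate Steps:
Z = 330980 (Z = -8 + (-7*2*(-2))*11821 = -8 - 14*(-2)*11821 = -8 + 28*11821 = -8 + 330988 = 330980)
M(-1084 - 677) - Z = 394 - 1*330980 = 394 - 330980 = -330586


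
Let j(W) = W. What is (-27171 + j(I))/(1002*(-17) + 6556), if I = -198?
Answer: 27369/10478 ≈ 2.6120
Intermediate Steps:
(-27171 + j(I))/(1002*(-17) + 6556) = (-27171 - 198)/(1002*(-17) + 6556) = -27369/(-17034 + 6556) = -27369/(-10478) = -27369*(-1/10478) = 27369/10478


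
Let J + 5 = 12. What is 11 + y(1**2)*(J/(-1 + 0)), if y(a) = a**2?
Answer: 4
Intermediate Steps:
J = 7 (J = -5 + 12 = 7)
11 + y(1**2)*(J/(-1 + 0)) = 11 + (1**2)**2*(7/(-1 + 0)) = 11 + 1**2*(7/(-1)) = 11 + 1*(-1*7) = 11 + 1*(-7) = 11 - 7 = 4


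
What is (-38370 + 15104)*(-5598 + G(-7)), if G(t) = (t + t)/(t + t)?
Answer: 130219802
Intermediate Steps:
G(t) = 1 (G(t) = (2*t)/((2*t)) = (2*t)*(1/(2*t)) = 1)
(-38370 + 15104)*(-5598 + G(-7)) = (-38370 + 15104)*(-5598 + 1) = -23266*(-5597) = 130219802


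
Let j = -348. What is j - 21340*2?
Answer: -43028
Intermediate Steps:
j - 21340*2 = -348 - 21340*2 = -348 - 485*88 = -348 - 42680 = -43028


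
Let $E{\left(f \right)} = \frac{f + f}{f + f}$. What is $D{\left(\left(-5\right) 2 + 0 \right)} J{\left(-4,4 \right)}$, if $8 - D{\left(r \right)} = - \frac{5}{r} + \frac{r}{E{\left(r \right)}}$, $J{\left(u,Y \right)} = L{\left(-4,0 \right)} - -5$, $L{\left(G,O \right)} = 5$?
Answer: $175$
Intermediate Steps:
$E{\left(f \right)} = 1$ ($E{\left(f \right)} = \frac{2 f}{2 f} = 2 f \frac{1}{2 f} = 1$)
$J{\left(u,Y \right)} = 10$ ($J{\left(u,Y \right)} = 5 - -5 = 5 + 5 = 10$)
$D{\left(r \right)} = 8 - r + \frac{5}{r}$ ($D{\left(r \right)} = 8 - \left(- \frac{5}{r} + \frac{r}{1}\right) = 8 - \left(- \frac{5}{r} + r 1\right) = 8 - \left(- \frac{5}{r} + r\right) = 8 - \left(r - \frac{5}{r}\right) = 8 - r + \frac{5}{r}$)
$D{\left(\left(-5\right) 2 + 0 \right)} J{\left(-4,4 \right)} = \left(8 - \left(\left(-5\right) 2 + 0\right) + \frac{5}{\left(-5\right) 2 + 0}\right) 10 = \left(8 - \left(-10 + 0\right) + \frac{5}{-10 + 0}\right) 10 = \left(8 - -10 + \frac{5}{-10}\right) 10 = \left(8 + 10 + 5 \left(- \frac{1}{10}\right)\right) 10 = \left(8 + 10 - \frac{1}{2}\right) 10 = \frac{35}{2} \cdot 10 = 175$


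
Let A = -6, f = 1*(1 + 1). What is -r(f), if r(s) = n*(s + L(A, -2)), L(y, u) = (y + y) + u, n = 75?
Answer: 900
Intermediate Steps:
f = 2 (f = 1*2 = 2)
L(y, u) = u + 2*y (L(y, u) = 2*y + u = u + 2*y)
r(s) = -1050 + 75*s (r(s) = 75*(s + (-2 + 2*(-6))) = 75*(s + (-2 - 12)) = 75*(s - 14) = 75*(-14 + s) = -1050 + 75*s)
-r(f) = -(-1050 + 75*2) = -(-1050 + 150) = -1*(-900) = 900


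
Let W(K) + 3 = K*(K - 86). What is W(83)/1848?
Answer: -3/22 ≈ -0.13636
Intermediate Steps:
W(K) = -3 + K*(-86 + K) (W(K) = -3 + K*(K - 86) = -3 + K*(-86 + K))
W(83)/1848 = (-3 + 83**2 - 86*83)/1848 = (-3 + 6889 - 7138)*(1/1848) = -252*1/1848 = -3/22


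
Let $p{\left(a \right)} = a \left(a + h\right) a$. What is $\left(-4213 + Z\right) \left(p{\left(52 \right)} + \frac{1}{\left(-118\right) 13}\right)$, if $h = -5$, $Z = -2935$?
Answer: $- \frac{696761989834}{767} \approx -9.0843 \cdot 10^{8}$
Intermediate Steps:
$p{\left(a \right)} = a^{2} \left(-5 + a\right)$ ($p{\left(a \right)} = a \left(a - 5\right) a = a \left(-5 + a\right) a = a a \left(-5 + a\right) = a^{2} \left(-5 + a\right)$)
$\left(-4213 + Z\right) \left(p{\left(52 \right)} + \frac{1}{\left(-118\right) 13}\right) = \left(-4213 - 2935\right) \left(52^{2} \left(-5 + 52\right) + \frac{1}{\left(-118\right) 13}\right) = - 7148 \left(2704 \cdot 47 + \frac{1}{-1534}\right) = - 7148 \left(127088 - \frac{1}{1534}\right) = \left(-7148\right) \frac{194952991}{1534} = - \frac{696761989834}{767}$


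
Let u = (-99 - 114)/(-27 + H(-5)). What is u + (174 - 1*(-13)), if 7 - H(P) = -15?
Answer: 1148/5 ≈ 229.60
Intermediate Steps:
H(P) = 22 (H(P) = 7 - 1*(-15) = 7 + 15 = 22)
u = 213/5 (u = (-99 - 114)/(-27 + 22) = -213/(-5) = -213*(-1/5) = 213/5 ≈ 42.600)
u + (174 - 1*(-13)) = 213/5 + (174 - 1*(-13)) = 213/5 + (174 + 13) = 213/5 + 187 = 1148/5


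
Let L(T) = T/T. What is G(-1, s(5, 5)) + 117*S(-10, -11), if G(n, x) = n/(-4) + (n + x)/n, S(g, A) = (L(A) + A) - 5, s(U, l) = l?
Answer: -7035/4 ≈ -1758.8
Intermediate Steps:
L(T) = 1
S(g, A) = -4 + A (S(g, A) = (1 + A) - 5 = -4 + A)
G(n, x) = -n/4 + (n + x)/n (G(n, x) = n*(-1/4) + (n + x)/n = -n/4 + (n + x)/n)
G(-1, s(5, 5)) + 117*S(-10, -11) = (1 - 1/4*(-1) + 5/(-1)) + 117*(-4 - 11) = (1 + 1/4 + 5*(-1)) + 117*(-15) = (1 + 1/4 - 5) - 1755 = -15/4 - 1755 = -7035/4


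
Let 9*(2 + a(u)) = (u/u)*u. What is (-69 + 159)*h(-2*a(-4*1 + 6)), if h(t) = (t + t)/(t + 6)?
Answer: 2880/43 ≈ 66.977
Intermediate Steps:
a(u) = -2 + u/9 (a(u) = -2 + ((u/u)*u)/9 = -2 + (1*u)/9 = -2 + u/9)
h(t) = 2*t/(6 + t) (h(t) = (2*t)/(6 + t) = 2*t/(6 + t))
(-69 + 159)*h(-2*a(-4*1 + 6)) = (-69 + 159)*(2*(-2*(-2 + (-4*1 + 6)/9))/(6 - 2*(-2 + (-4*1 + 6)/9))) = 90*(2*(-2*(-2 + (-4 + 6)/9))/(6 - 2*(-2 + (-4 + 6)/9))) = 90*(2*(-2*(-2 + (⅑)*2))/(6 - 2*(-2 + (⅑)*2))) = 90*(2*(-2*(-2 + 2/9))/(6 - 2*(-2 + 2/9))) = 90*(2*(-2*(-16/9))/(6 - 2*(-16/9))) = 90*(2*(32/9)/(6 + 32/9)) = 90*(2*(32/9)/(86/9)) = 90*(2*(32/9)*(9/86)) = 90*(32/43) = 2880/43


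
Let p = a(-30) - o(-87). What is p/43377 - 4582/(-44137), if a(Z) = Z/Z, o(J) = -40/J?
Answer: 910190603/8766535077 ≈ 0.10383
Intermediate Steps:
a(Z) = 1
p = 47/87 (p = 1 - (-40)/(-87) = 1 - (-40)*(-1)/87 = 1 - 1*40/87 = 1 - 40/87 = 47/87 ≈ 0.54023)
p/43377 - 4582/(-44137) = (47/87)/43377 - 4582/(-44137) = (47/87)*(1/43377) - 4582*(-1/44137) = 47/3773799 + 4582/44137 = 910190603/8766535077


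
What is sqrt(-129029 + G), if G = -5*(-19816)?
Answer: I*sqrt(29949) ≈ 173.06*I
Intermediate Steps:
G = 99080
sqrt(-129029 + G) = sqrt(-129029 + 99080) = sqrt(-29949) = I*sqrt(29949)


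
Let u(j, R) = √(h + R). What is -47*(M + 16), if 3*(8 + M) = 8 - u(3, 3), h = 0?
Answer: -1504/3 + 47*√3/3 ≈ -474.20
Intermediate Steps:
u(j, R) = √R (u(j, R) = √(0 + R) = √R)
M = -16/3 - √3/3 (M = -8 + (8 - √3)/3 = -8 + (8/3 - √3/3) = -16/3 - √3/3 ≈ -5.9107)
-47*(M + 16) = -47*((-16/3 - √3/3) + 16) = -47*(32/3 - √3/3) = -1504/3 + 47*√3/3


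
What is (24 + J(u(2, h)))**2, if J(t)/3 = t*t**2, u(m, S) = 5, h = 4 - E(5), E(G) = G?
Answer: 159201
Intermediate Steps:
h = -1 (h = 4 - 1*5 = 4 - 5 = -1)
J(t) = 3*t**3 (J(t) = 3*(t*t**2) = 3*t**3)
(24 + J(u(2, h)))**2 = (24 + 3*5**3)**2 = (24 + 3*125)**2 = (24 + 375)**2 = 399**2 = 159201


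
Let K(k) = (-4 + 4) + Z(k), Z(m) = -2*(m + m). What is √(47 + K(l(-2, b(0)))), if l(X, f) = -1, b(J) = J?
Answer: √51 ≈ 7.1414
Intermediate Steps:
Z(m) = -4*m
K(k) = -4*k (K(k) = (-4 + 4) - 4*k = 0 - 4*k = -4*k)
√(47 + K(l(-2, b(0)))) = √(47 - 4*(-1)) = √(47 + 4) = √51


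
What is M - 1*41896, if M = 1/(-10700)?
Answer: -448287201/10700 ≈ -41896.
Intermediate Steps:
M = -1/10700 ≈ -9.3458e-5
M - 1*41896 = -1/10700 - 1*41896 = -1/10700 - 41896 = -448287201/10700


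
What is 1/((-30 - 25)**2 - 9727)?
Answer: -1/6702 ≈ -0.00014921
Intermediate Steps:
1/((-30 - 25)**2 - 9727) = 1/((-55)**2 - 9727) = 1/(3025 - 9727) = 1/(-6702) = -1/6702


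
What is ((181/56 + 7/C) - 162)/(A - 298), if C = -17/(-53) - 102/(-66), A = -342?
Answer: 1180609/4874240 ≈ 0.24221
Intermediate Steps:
C = 1088/583 (C = -17*(-1/53) - 102*(-1/66) = 17/53 + 17/11 = 1088/583 ≈ 1.8662)
((181/56 + 7/C) - 162)/(A - 298) = ((181/56 + 7/(1088/583)) - 162)/(-342 - 298) = ((181*(1/56) + 7*(583/1088)) - 162)/(-640) = ((181/56 + 4081/1088) - 162)*(-1/640) = (53183/7616 - 162)*(-1/640) = -1180609/7616*(-1/640) = 1180609/4874240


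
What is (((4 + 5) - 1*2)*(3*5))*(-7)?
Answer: -735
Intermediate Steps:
(((4 + 5) - 1*2)*(3*5))*(-7) = ((9 - 2)*15)*(-7) = (7*15)*(-7) = 105*(-7) = -735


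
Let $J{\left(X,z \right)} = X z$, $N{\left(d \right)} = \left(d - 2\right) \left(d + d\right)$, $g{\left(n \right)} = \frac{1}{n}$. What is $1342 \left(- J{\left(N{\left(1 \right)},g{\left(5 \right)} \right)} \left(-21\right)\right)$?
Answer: $- \frac{56364}{5} \approx -11273.0$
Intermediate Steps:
$N{\left(d \right)} = 2 d \left(-2 + d\right)$ ($N{\left(d \right)} = \left(-2 + d\right) 2 d = 2 d \left(-2 + d\right)$)
$1342 \left(- J{\left(N{\left(1 \right)},g{\left(5 \right)} \right)} \left(-21\right)\right) = 1342 \left(- \frac{2 \cdot 1 \left(-2 + 1\right)}{5} \left(-21\right)\right) = 1342 \left(- 2 \cdot 1 \left(-1\right) \frac{1}{5} \left(-21\right)\right) = 1342 \left(- \left(-2\right) \frac{1}{5} \left(-21\right)\right) = 1342 \left(- \frac{\left(-2\right) \left(-21\right)}{5}\right) = 1342 \left(\left(-1\right) \frac{42}{5}\right) = 1342 \left(- \frac{42}{5}\right) = - \frac{56364}{5}$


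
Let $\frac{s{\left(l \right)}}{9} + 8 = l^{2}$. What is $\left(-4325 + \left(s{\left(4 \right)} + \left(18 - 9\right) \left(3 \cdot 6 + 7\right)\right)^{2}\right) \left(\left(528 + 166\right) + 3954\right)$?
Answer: $389892832$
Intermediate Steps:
$s{\left(l \right)} = -72 + 9 l^{2}$
$\left(-4325 + \left(s{\left(4 \right)} + \left(18 - 9\right) \left(3 \cdot 6 + 7\right)\right)^{2}\right) \left(\left(528 + 166\right) + 3954\right) = \left(-4325 + \left(\left(-72 + 9 \cdot 4^{2}\right) + \left(18 - 9\right) \left(3 \cdot 6 + 7\right)\right)^{2}\right) \left(\left(528 + 166\right) + 3954\right) = \left(-4325 + \left(\left(-72 + 9 \cdot 16\right) + 9 \left(18 + 7\right)\right)^{2}\right) \left(694 + 3954\right) = \left(-4325 + \left(\left(-72 + 144\right) + 9 \cdot 25\right)^{2}\right) 4648 = \left(-4325 + \left(72 + 225\right)^{2}\right) 4648 = \left(-4325 + 297^{2}\right) 4648 = \left(-4325 + 88209\right) 4648 = 83884 \cdot 4648 = 389892832$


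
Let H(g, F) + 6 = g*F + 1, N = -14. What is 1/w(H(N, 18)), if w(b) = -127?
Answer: -1/127 ≈ -0.0078740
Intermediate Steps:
H(g, F) = -5 + F*g (H(g, F) = -6 + (g*F + 1) = -6 + (F*g + 1) = -6 + (1 + F*g) = -5 + F*g)
1/w(H(N, 18)) = 1/(-127) = -1/127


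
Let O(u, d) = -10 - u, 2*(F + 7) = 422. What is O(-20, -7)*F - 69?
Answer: 1971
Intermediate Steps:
F = 204 (F = -7 + (½)*422 = -7 + 211 = 204)
O(-20, -7)*F - 69 = (-10 - 1*(-20))*204 - 69 = (-10 + 20)*204 - 69 = 10*204 - 69 = 2040 - 69 = 1971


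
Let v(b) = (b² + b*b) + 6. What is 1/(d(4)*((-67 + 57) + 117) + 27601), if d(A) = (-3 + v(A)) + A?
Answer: 1/31774 ≈ 3.1472e-5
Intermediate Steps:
v(b) = 6 + 2*b² (v(b) = (b² + b²) + 6 = 2*b² + 6 = 6 + 2*b²)
d(A) = 3 + A + 2*A² (d(A) = (-3 + (6 + 2*A²)) + A = (3 + 2*A²) + A = 3 + A + 2*A²)
1/(d(4)*((-67 + 57) + 117) + 27601) = 1/((3 + 4 + 2*4²)*((-67 + 57) + 117) + 27601) = 1/((3 + 4 + 2*16)*(-10 + 117) + 27601) = 1/((3 + 4 + 32)*107 + 27601) = 1/(39*107 + 27601) = 1/(4173 + 27601) = 1/31774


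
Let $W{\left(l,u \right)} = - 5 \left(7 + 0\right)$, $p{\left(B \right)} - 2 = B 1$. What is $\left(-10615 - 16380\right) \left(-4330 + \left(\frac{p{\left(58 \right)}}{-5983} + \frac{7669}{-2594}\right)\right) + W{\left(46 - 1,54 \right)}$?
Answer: $\frac{1815338023757795}{15519902} \approx 1.1697 \cdot 10^{8}$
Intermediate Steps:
$p{\left(B \right)} = 2 + B$ ($p{\left(B \right)} = 2 + B 1 = 2 + B$)
$W{\left(l,u \right)} = -35$ ($W{\left(l,u \right)} = \left(-5\right) 7 = -35$)
$\left(-10615 - 16380\right) \left(-4330 + \left(\frac{p{\left(58 \right)}}{-5983} + \frac{7669}{-2594}\right)\right) + W{\left(46 - 1,54 \right)} = \left(-10615 - 16380\right) \left(-4330 + \left(\frac{2 + 58}{-5983} + \frac{7669}{-2594}\right)\right) - 35 = \left(-10615 - 16380\right) \left(-4330 + \left(60 \left(- \frac{1}{5983}\right) + 7669 \left(- \frac{1}{2594}\right)\right)\right) - 35 = - 26995 \left(-4330 - \frac{46039267}{15519902}\right) - 35 = \left(-26995\right) \left(- \frac{67247214927}{15519902}\right) - 35 = \frac{1815338566954365}{15519902} - 35 = \frac{1815338023757795}{15519902}$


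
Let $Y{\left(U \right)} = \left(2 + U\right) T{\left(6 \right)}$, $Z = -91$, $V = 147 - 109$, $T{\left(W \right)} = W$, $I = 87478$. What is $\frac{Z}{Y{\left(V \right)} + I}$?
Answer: $- \frac{91}{87718} \approx -0.0010374$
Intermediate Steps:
$V = 38$ ($V = 147 - 109 = 38$)
$Y{\left(U \right)} = 12 + 6 U$ ($Y{\left(U \right)} = \left(2 + U\right) 6 = 12 + 6 U$)
$\frac{Z}{Y{\left(V \right)} + I} = \frac{1}{\left(12 + 6 \cdot 38\right) + 87478} \left(-91\right) = \frac{1}{\left(12 + 228\right) + 87478} \left(-91\right) = \frac{1}{240 + 87478} \left(-91\right) = \frac{1}{87718} \left(-91\right) = - \frac{91}{87718}$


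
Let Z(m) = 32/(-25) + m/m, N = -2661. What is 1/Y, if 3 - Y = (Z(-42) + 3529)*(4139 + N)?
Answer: -25/130386129 ≈ -1.9174e-7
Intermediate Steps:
Z(m) = -7/25 (Z(m) = 32*(-1/25) + 1 = -32/25 + 1 = -7/25)
Y = -130386129/25 (Y = 3 - (-7/25 + 3529)*(4139 - 2661) = 3 - 88218*1478/25 = 3 - 1*130386204/25 = 3 - 130386204/25 = -130386129/25 ≈ -5.2154e+6)
1/Y = 1/(-130386129/25) = -25/130386129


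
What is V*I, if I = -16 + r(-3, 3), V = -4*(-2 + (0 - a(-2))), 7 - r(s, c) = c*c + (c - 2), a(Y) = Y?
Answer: 0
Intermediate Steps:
r(s, c) = 9 - c - c**2 (r(s, c) = 7 - (c*c + (c - 2)) = 7 - (c**2 + (-2 + c)) = 7 - (-2 + c + c**2) = 7 + (2 - c - c**2) = 9 - c - c**2)
V = 0 (V = -4*(-2 + (0 - 1*(-2))) = -4*(-2 + (0 + 2)) = -4*(-2 + 2) = -4*0 = 0)
I = -19 (I = -16 + (9 - 1*3 - 1*3**2) = -16 + (9 - 3 - 1*9) = -16 + (9 - 3 - 9) = -16 - 3 = -19)
V*I = 0*(-19) = 0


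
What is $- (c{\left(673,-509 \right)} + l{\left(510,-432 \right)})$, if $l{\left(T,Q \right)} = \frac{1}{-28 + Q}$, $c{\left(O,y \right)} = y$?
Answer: $\frac{234141}{460} \approx 509.0$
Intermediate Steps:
$- (c{\left(673,-509 \right)} + l{\left(510,-432 \right)}) = - (-509 + \frac{1}{-28 - 432}) = - (-509 + \frac{1}{-460}) = - (-509 - \frac{1}{460}) = \left(-1\right) \left(- \frac{234141}{460}\right) = \frac{234141}{460}$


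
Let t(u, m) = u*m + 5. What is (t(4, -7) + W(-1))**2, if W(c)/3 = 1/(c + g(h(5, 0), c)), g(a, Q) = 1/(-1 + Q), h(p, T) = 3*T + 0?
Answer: 625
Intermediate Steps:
t(u, m) = 5 + m*u (t(u, m) = m*u + 5 = 5 + m*u)
h(p, T) = 3*T
W(c) = 3/(c + 1/(-1 + c))
(t(4, -7) + W(-1))**2 = ((5 - 7*4) + 3*(-1 - 1)/(1 - (-1 - 1)))**2 = ((5 - 28) + 3*(-2)/(1 - 1*(-2)))**2 = (-23 + 3*(-2)/(1 + 2))**2 = (-23 + 3*(-2)/3)**2 = (-23 + 3*(1/3)*(-2))**2 = (-23 - 2)**2 = (-25)**2 = 625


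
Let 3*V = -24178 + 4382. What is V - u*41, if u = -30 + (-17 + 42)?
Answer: -19181/3 ≈ -6393.7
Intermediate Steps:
u = -5 (u = -30 + 25 = -5)
V = -19796/3 (V = (-24178 + 4382)/3 = (⅓)*(-19796) = -19796/3 ≈ -6598.7)
V - u*41 = -19796/3 - (-5)*41 = -19796/3 - 1*(-205) = -19796/3 + 205 = -19181/3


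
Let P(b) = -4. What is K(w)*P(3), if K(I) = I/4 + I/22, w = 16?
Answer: -208/11 ≈ -18.909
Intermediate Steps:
K(I) = 13*I/44 (K(I) = I*(¼) + I*(1/22) = I/4 + I/22 = 13*I/44)
K(w)*P(3) = ((13/44)*16)*(-4) = (52/11)*(-4) = -208/11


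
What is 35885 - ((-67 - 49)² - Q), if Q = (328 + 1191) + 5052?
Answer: 29000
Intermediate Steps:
Q = 6571 (Q = 1519 + 5052 = 6571)
35885 - ((-67 - 49)² - Q) = 35885 - ((-67 - 49)² - 1*6571) = 35885 - ((-116)² - 6571) = 35885 - (13456 - 6571) = 35885 - 1*6885 = 35885 - 6885 = 29000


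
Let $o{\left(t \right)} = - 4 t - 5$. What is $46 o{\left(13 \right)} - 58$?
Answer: $-2680$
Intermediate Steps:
$o{\left(t \right)} = -5 - 4 t$
$46 o{\left(13 \right)} - 58 = 46 \left(-5 - 52\right) - 58 = 46 \left(-57\right) - 58 = -2622 - 58 = -2680$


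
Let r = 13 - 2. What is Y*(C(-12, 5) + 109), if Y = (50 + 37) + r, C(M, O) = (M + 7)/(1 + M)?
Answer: 117992/11 ≈ 10727.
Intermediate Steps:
r = 11
C(M, O) = (7 + M)/(1 + M)
Y = 98 (Y = (50 + 37) + 11 = 87 + 11 = 98)
Y*(C(-12, 5) + 109) = 98*((7 - 12)/(1 - 12) + 109) = 98*(-5/(-11) + 109) = 98*(-1/11*(-5) + 109) = 98*(5/11 + 109) = 98*(1204/11) = 117992/11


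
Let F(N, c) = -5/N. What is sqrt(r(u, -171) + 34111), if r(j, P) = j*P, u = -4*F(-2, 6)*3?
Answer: sqrt(39241) ≈ 198.09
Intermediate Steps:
u = -30 (u = -(-20)/(-2)*3 = -(-20)*(-1)/2*3 = -4*5/2*3 = -10*3 = -30)
r(j, P) = P*j
sqrt(r(u, -171) + 34111) = sqrt(-171*(-30) + 34111) = sqrt(5130 + 34111) = sqrt(39241)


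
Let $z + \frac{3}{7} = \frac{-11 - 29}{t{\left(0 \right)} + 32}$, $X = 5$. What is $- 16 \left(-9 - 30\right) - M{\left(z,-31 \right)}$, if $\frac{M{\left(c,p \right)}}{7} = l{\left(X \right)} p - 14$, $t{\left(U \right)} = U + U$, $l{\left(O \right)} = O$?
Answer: $1807$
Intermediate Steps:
$t{\left(U \right)} = 2 U$
$z = - \frac{47}{28}$ ($z = - \frac{3}{7} + \frac{-11 - 29}{2 \cdot 0 + 32} = - \frac{3}{7} - \frac{40}{0 + 32} = - \frac{3}{7} - \frac{40}{32} = - \frac{3}{7} - \frac{5}{4} = - \frac{47}{28} \approx -1.6786$)
$M{\left(c,p \right)} = -98 + 35 p$ ($M{\left(c,p \right)} = 7 \left(5 p - 14\right) = 7 \left(-14 + 5 p\right) = -98 + 35 p$)
$- 16 \left(-9 - 30\right) - M{\left(z,-31 \right)} = - 16 \left(-9 - 30\right) - \left(-98 + 35 \left(-31\right)\right) = \left(-16\right) \left(-39\right) - \left(-98 - 1085\right) = 624 - -1183 = 624 + 1183 = 1807$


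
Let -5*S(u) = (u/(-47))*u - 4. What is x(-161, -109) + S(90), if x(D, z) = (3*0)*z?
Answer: 8288/235 ≈ 35.268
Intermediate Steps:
x(D, z) = 0 (x(D, z) = 0*z = 0)
S(u) = ⅘ + u²/235 (S(u) = -((u/(-47))*u - 4)/5 = -((u*(-1/47))*u - 4)/5 = -((-u/47)*u - 4)/5 = -(-u²/47 - 4)/5 = -(-4 - u²/47)/5 = ⅘ + u²/235)
x(-161, -109) + S(90) = 0 + (⅘ + (1/235)*90²) = 0 + (⅘ + (1/235)*8100) = 0 + (⅘ + 1620/47) = 0 + 8288/235 = 8288/235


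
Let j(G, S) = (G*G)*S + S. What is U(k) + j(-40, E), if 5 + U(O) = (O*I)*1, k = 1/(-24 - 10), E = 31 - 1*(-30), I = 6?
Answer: 1660149/17 ≈ 97656.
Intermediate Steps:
E = 61 (E = 31 + 30 = 61)
j(G, S) = S + S*G² (j(G, S) = G²*S + S = S*G² + S = S + S*G²)
k = -1/34 (k = 1/(-34) = -1/34 ≈ -0.029412)
U(O) = -5 + 6*O (U(O) = -5 + (O*6)*1 = -5 + (6*O)*1 = -5 + 6*O)
U(k) + j(-40, E) = (-5 + 6*(-1/34)) + 61*(1 + (-40)²) = (-5 - 3/17) + 61*(1 + 1600) = -88/17 + 61*1601 = -88/17 + 97661 = 1660149/17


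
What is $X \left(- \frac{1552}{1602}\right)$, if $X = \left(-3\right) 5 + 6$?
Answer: $\frac{776}{89} \approx 8.7191$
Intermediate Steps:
$X = -9$ ($X = -15 + 6 = -9$)
$X \left(- \frac{1552}{1602}\right) = - 9 \left(- \frac{1552}{1602}\right) = - 9 \left(\left(-1552\right) \frac{1}{1602}\right) = \left(-9\right) \left(- \frac{776}{801}\right) = \frac{776}{89}$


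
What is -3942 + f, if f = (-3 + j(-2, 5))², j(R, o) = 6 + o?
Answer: -3878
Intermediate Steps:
f = 64 (f = (-3 + (6 + 5))² = (-3 + 11)² = 8² = 64)
-3942 + f = -3942 + 64 = -3878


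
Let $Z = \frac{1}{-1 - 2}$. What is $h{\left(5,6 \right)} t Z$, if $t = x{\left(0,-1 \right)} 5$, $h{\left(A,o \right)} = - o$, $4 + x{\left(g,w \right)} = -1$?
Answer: $-50$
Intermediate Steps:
$x{\left(g,w \right)} = -5$ ($x{\left(g,w \right)} = -4 - 1 = -5$)
$t = -25$ ($t = \left(-5\right) 5 = -25$)
$Z = - \frac{1}{3}$ ($Z = \frac{1}{-3} = - \frac{1}{3} \approx -0.33333$)
$h{\left(5,6 \right)} t Z = \left(-1\right) 6 \left(-25\right) \left(- \frac{1}{3}\right) = \left(-6\right) \left(-25\right) \left(- \frac{1}{3}\right) = 150 \left(- \frac{1}{3}\right) = -50$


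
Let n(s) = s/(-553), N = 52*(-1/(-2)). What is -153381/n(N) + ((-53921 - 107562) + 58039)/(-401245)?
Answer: 2617960031333/802490 ≈ 3.2623e+6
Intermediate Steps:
N = 26 (N = 52*(-1*(-½)) = 52*(½) = 26)
n(s) = -s/553 (n(s) = s*(-1/553) = -s/553)
-153381/n(N) + ((-53921 - 107562) + 58039)/(-401245) = -153381/((-1/553*26)) + ((-53921 - 107562) + 58039)/(-401245) = -153381/(-26/553) + (-161483 + 58039)*(-1/401245) = -153381*(-553/26) - 103444*(-1/401245) = 84819693/26 + 103444/401245 = 2617960031333/802490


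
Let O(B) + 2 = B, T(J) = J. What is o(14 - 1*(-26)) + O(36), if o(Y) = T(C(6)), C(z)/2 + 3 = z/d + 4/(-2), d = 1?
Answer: 36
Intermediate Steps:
C(z) = -10 + 2*z (C(z) = -6 + 2*(z/1 + 4/(-2)) = -6 + 2*(z*1 + 4*(-½)) = -6 + 2*(z - 2) = -6 + 2*(-2 + z) = -6 + (-4 + 2*z) = -10 + 2*z)
O(B) = -2 + B
o(Y) = 2 (o(Y) = -10 + 2*6 = -10 + 12 = 2)
o(14 - 1*(-26)) + O(36) = 2 + (-2 + 36) = 2 + 34 = 36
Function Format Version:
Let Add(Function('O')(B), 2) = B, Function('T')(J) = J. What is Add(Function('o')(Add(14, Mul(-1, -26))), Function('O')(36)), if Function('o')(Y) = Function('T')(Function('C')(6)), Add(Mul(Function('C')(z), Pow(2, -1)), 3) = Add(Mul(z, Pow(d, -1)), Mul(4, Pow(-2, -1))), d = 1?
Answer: 36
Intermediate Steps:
Function('C')(z) = Add(-10, Mul(2, z)) (Function('C')(z) = Add(-6, Mul(2, Add(Mul(z, Pow(1, -1)), Mul(4, Pow(-2, -1))))) = Add(-6, Mul(2, Add(Mul(z, 1), Mul(4, Rational(-1, 2))))) = Add(-6, Mul(2, Add(z, -2))) = Add(-6, Mul(2, Add(-2, z))) = Add(-6, Add(-4, Mul(2, z))) = Add(-10, Mul(2, z)))
Function('O')(B) = Add(-2, B)
Function('o')(Y) = 2 (Function('o')(Y) = Add(-10, Mul(2, 6)) = Add(-10, 12) = 2)
Add(Function('o')(Add(14, Mul(-1, -26))), Function('O')(36)) = Add(2, Add(-2, 36)) = Add(2, 34) = 36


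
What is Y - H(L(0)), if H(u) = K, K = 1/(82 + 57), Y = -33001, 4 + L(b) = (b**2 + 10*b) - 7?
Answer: -4587140/139 ≈ -33001.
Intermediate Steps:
L(b) = -11 + b**2 + 10*b (L(b) = -4 + ((b**2 + 10*b) - 7) = -4 + (-7 + b**2 + 10*b) = -11 + b**2 + 10*b)
K = 1/139 ≈ 0.0071942
H(u) = 1/139
Y - H(L(0)) = -33001 - 1*1/139 = -33001 - 1/139 = -4587140/139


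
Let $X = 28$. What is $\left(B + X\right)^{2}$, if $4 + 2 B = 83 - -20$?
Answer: $\frac{24025}{4} \approx 6006.3$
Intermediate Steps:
$B = \frac{99}{2}$ ($B = -2 + \frac{83 - -20}{2} = -2 + \frac{83 + 20}{2} = -2 + \frac{1}{2} \cdot 103 = -2 + \frac{103}{2} = \frac{99}{2} \approx 49.5$)
$\left(B + X\right)^{2} = \left(\frac{99}{2} + 28\right)^{2} = \left(\frac{155}{2}\right)^{2} = \frac{24025}{4}$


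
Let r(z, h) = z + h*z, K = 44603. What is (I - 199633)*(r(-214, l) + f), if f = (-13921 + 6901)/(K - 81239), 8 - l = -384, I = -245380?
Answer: 114262793261673/3053 ≈ 3.7426e+10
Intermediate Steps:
l = 392 (l = 8 - 1*(-384) = 8 + 384 = 392)
f = 585/3053 (f = (-13921 + 6901)/(44603 - 81239) = -7020/(-36636) = -7020*(-1/36636) = 585/3053 ≈ 0.19161)
(I - 199633)*(r(-214, l) + f) = (-245380 - 199633)*(-214*(1 + 392) + 585/3053) = -445013*(-214*393 + 585/3053) = -445013*(-84102 + 585/3053) = -445013*(-256762821/3053) = 114262793261673/3053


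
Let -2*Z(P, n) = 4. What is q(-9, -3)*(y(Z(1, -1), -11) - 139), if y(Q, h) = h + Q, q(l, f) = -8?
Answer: 1216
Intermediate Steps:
Z(P, n) = -2 (Z(P, n) = -1/2*4 = -2)
y(Q, h) = Q + h
q(-9, -3)*(y(Z(1, -1), -11) - 139) = -8*((-2 - 11) - 139) = -8*(-13 - 139) = -8*(-152) = 1216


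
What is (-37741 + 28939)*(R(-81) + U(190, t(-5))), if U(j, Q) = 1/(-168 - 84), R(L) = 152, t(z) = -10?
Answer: -18730167/14 ≈ -1.3379e+6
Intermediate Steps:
U(j, Q) = -1/252 (U(j, Q) = 1/(-252) = -1/252)
(-37741 + 28939)*(R(-81) + U(190, t(-5))) = (-37741 + 28939)*(152 - 1/252) = -8802*38303/252 = -18730167/14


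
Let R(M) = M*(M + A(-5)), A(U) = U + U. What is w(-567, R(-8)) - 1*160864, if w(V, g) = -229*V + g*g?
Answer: -10285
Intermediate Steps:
A(U) = 2*U
R(M) = M*(-10 + M) (R(M) = M*(M + 2*(-5)) = M*(M - 10) = M*(-10 + M))
w(V, g) = g² - 229*V (w(V, g) = -229*V + g² = g² - 229*V)
w(-567, R(-8)) - 1*160864 = ((-8*(-10 - 8))² - 229*(-567)) - 1*160864 = ((-8*(-18))² + 129843) - 160864 = (144² + 129843) - 160864 = (20736 + 129843) - 160864 = 150579 - 160864 = -10285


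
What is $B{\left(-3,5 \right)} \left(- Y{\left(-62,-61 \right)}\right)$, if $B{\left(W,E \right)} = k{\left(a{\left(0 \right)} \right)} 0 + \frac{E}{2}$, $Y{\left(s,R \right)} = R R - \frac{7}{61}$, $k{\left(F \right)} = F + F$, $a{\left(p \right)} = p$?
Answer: $- \frac{567435}{61} \approx -9302.2$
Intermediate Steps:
$k{\left(F \right)} = 2 F$
$Y{\left(s,R \right)} = - \frac{7}{61} + R^{2}$ ($Y{\left(s,R \right)} = R^{2} - \frac{7}{61} = - \frac{7}{61} + R^{2}$)
$B{\left(W,E \right)} = \frac{E}{2}$ ($B{\left(W,E \right)} = 2 \cdot 0 \cdot 0 + \frac{E}{2} = 0 \cdot 0 + E \frac{1}{2} = 0 + \frac{E}{2} = \frac{E}{2}$)
$B{\left(-3,5 \right)} \left(- Y{\left(-62,-61 \right)}\right) = \frac{1}{2} \cdot 5 \left(- (- \frac{7}{61} + \left(-61\right)^{2})\right) = \frac{5 \left(- (- \frac{7}{61} + 3721)\right)}{2} = \frac{5 \left(\left(-1\right) \frac{226974}{61}\right)}{2} = \frac{5}{2} \left(- \frac{226974}{61}\right) = - \frac{567435}{61}$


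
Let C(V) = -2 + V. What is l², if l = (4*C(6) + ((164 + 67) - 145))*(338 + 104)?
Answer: 2032567056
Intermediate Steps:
l = 45084 (l = (4*(-2 + 6) + ((164 + 67) - 145))*(338 + 104) = (4*4 + (231 - 145))*442 = (16 + 86)*442 = 102*442 = 45084)
l² = 45084² = 2032567056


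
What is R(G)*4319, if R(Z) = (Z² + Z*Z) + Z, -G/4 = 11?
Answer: 16533132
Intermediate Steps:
G = -44 (G = -4*11 = -44)
R(Z) = Z + 2*Z² (R(Z) = (Z² + Z²) + Z = 2*Z² + Z = Z + 2*Z²)
R(G)*4319 = -44*(1 + 2*(-44))*4319 = -44*(1 - 88)*4319 = -44*(-87)*4319 = 3828*4319 = 16533132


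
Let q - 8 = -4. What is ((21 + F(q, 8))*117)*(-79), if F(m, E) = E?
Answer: -268047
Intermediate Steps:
q = 4 (q = 8 - 4 = 4)
((21 + F(q, 8))*117)*(-79) = ((21 + 8)*117)*(-79) = (29*117)*(-79) = 3393*(-79) = -268047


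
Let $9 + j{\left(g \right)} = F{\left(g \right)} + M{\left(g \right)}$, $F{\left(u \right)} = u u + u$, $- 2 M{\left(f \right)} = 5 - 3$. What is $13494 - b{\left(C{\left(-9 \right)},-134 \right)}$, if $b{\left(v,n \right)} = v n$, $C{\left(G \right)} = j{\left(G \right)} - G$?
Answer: $23008$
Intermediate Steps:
$M{\left(f \right)} = -1$ ($M{\left(f \right)} = - \frac{5 - 3}{2} = \left(- \frac{1}{2}\right) 2 = -1$)
$F{\left(u \right)} = u + u^{2}$ ($F{\left(u \right)} = u^{2} + u = u + u^{2}$)
$j{\left(g \right)} = -10 + g \left(1 + g\right)$ ($j{\left(g \right)} = -9 + \left(g \left(1 + g\right) - 1\right) = -9 + \left(-1 + g \left(1 + g\right)\right) = -10 + g \left(1 + g\right)$)
$C{\left(G \right)} = -10 - G + G \left(1 + G\right)$ ($C{\left(G \right)} = \left(-10 + G \left(1 + G\right)\right) - G = -10 - G + G \left(1 + G\right)$)
$b{\left(v,n \right)} = n v$
$13494 - b{\left(C{\left(-9 \right)},-134 \right)} = 13494 - - 134 \left(-10 + \left(-9\right)^{2}\right) = 13494 - - 134 \left(-10 + 81\right) = 13494 - \left(-134\right) 71 = 13494 - -9514 = 13494 + 9514 = 23008$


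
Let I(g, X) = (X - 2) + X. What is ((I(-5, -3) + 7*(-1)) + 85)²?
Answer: 4900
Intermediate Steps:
I(g, X) = -2 + 2*X (I(g, X) = (-2 + X) + X = -2 + 2*X)
((I(-5, -3) + 7*(-1)) + 85)² = (((-2 + 2*(-3)) + 7*(-1)) + 85)² = (((-2 - 6) - 7) + 85)² = ((-8 - 7) + 85)² = (-15 + 85)² = 70² = 4900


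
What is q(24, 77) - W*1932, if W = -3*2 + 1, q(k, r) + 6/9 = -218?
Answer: 28324/3 ≈ 9441.3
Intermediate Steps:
q(k, r) = -656/3 (q(k, r) = -2/3 - 218 = -656/3)
W = -5 (W = -6 + 1 = -5)
q(24, 77) - W*1932 = -656/3 - (-5)*1932 = -656/3 - 1*(-9660) = -656/3 + 9660 = 28324/3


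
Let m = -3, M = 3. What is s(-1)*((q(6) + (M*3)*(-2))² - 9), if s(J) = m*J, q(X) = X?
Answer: 405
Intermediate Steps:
s(J) = -3*J
s(-1)*((q(6) + (M*3)*(-2))² - 9) = (-3*(-1))*((6 + (3*3)*(-2))² - 9) = 3*((6 + 9*(-2))² - 9) = 3*((6 - 18)² - 9) = 3*((-12)² - 9) = 3*(144 - 9) = 3*135 = 405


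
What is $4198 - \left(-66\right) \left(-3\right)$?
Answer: $4000$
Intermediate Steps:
$4198 - \left(-66\right) \left(-3\right) = 4198 - 198 = 4000$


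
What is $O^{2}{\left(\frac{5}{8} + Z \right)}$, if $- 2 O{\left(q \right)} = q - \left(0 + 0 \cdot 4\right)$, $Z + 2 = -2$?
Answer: $\frac{729}{256} \approx 2.8477$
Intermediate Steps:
$Z = -4$ ($Z = -2 - 2 = -4$)
$O{\left(q \right)} = - \frac{q}{2}$ ($O{\left(q \right)} = - \frac{q - \left(0 + 0 \cdot 4\right)}{2} = - \frac{q - \left(0 + 0\right)}{2} = - \frac{q - 0}{2} = - \frac{q + 0}{2} = - \frac{q}{2}$)
$O^{2}{\left(\frac{5}{8} + Z \right)} = \left(- \frac{\frac{5}{8} - 4}{2}\right)^{2} = \left(\left(- \frac{1}{2}\right) \left(- \frac{27}{8}\right)\right)^{2} = \left(\frac{27}{16}\right)^{2} = \frac{729}{256}$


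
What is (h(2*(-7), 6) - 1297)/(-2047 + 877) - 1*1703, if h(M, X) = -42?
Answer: -153167/90 ≈ -1701.9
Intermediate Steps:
(h(2*(-7), 6) - 1297)/(-2047 + 877) - 1*1703 = (-42 - 1297)/(-2047 + 877) - 1*1703 = -1339/(-1170) - 1703 = -1339*(-1/1170) - 1703 = 103/90 - 1703 = -153167/90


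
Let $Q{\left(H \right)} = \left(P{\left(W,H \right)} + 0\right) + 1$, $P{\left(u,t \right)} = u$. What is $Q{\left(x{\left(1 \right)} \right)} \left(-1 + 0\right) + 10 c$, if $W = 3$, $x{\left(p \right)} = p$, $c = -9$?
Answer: $-94$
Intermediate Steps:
$Q{\left(H \right)} = 4$ ($Q{\left(H \right)} = \left(3 + 0\right) + 1 = 3 + 1 = 4$)
$Q{\left(x{\left(1 \right)} \right)} \left(-1 + 0\right) + 10 c = 4 \left(-1 + 0\right) + 10 \left(-9\right) = 4 \left(-1\right) - 90 = -4 - 90 = -94$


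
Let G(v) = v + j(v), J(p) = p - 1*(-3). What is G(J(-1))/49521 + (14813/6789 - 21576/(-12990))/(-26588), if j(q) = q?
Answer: -8064918533/126487425946460 ≈ -6.3761e-5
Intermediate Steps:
J(p) = 3 + p (J(p) = p + 3 = 3 + p)
G(v) = 2*v (G(v) = v + v = 2*v)
G(J(-1))/49521 + (14813/6789 - 21576/(-12990))/(-26588) = (2*(3 - 1))/49521 + (14813/6789 - 21576/(-12990))/(-26588) = (2*2)*(1/49521) + (14813*(1/6789) - 21576*(-1/12990))*(-1/26588) = 4*(1/49521) + (14813/6789 + 3596/2165)*(-1/26588) = 4/49521 + (56483389/14698185)*(-1/26588) = 4/49521 - 56483389/390795342780 = -8064918533/126487425946460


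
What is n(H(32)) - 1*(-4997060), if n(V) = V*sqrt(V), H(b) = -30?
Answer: 4997060 - 30*I*sqrt(30) ≈ 4.9971e+6 - 164.32*I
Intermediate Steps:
n(V) = V**(3/2)
n(H(32)) - 1*(-4997060) = (-30)**(3/2) - 1*(-4997060) = -30*I*sqrt(30) + 4997060 = 4997060 - 30*I*sqrt(30)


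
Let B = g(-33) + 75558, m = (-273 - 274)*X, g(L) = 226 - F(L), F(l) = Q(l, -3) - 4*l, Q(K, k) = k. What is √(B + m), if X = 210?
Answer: I*√39215 ≈ 198.03*I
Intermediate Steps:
F(l) = -3 - 4*l
g(L) = 229 + 4*L (g(L) = 226 - (-3 - 4*L) = 226 + (3 + 4*L) = 229 + 4*L)
m = -114870 (m = (-273 - 274)*210 = -547*210 = -114870)
B = 75655 (B = (229 + 4*(-33)) + 75558 = (229 - 132) + 75558 = 97 + 75558 = 75655)
√(B + m) = √(75655 - 114870) = √(-39215) = I*√39215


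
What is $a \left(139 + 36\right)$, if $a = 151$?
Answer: $26425$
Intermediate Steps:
$a \left(139 + 36\right) = 151 \left(139 + 36\right) = 151 \cdot 175 = 26425$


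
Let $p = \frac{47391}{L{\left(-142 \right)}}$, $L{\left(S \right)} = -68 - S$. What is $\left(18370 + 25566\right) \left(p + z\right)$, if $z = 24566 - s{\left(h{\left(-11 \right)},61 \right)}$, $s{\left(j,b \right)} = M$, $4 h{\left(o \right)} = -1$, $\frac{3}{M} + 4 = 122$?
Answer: $\frac{2417602872352}{2183} \approx 1.1075 \cdot 10^{9}$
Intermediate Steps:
$M = \frac{3}{118}$ ($M = \frac{3}{-4 + 122} = \frac{3}{118} \approx 0.025424$)
$h{\left(o \right)} = - \frac{1}{4}$ ($h{\left(o \right)} = \frac{1}{4} \left(-1\right) = - \frac{1}{4}$)
$p = \frac{47391}{74}$ ($p = \frac{47391}{-68 - -142} = \frac{47391}{-68 + 142} = \frac{47391}{74} \approx 640.42$)
$s{\left(j,b \right)} = \frac{3}{118}$
$z = \frac{2898785}{118}$ ($z = 24566 - \frac{3}{118} = \frac{2898785}{118} \approx 24566.0$)
$\left(18370 + 25566\right) \left(p + z\right) = \left(18370 + 25566\right) \left(\frac{47391}{74} + \frac{2898785}{118}\right) = 43936 \cdot \frac{55025557}{2183} = \frac{2417602872352}{2183}$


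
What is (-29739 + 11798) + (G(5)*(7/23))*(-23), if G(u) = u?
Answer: -17976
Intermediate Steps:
(-29739 + 11798) + (G(5)*(7/23))*(-23) = (-29739 + 11798) + (5*(7/23))*(-23) = -17941 + (5*(7*(1/23)))*(-23) = -17941 + (5*(7/23))*(-23) = -17941 + (35/23)*(-23) = -17941 - 35 = -17976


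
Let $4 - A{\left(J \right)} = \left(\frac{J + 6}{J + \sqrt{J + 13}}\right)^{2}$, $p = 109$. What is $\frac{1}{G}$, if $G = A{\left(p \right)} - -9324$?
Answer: $\frac{1289661887893}{12028485541478129} - \frac{2883050 \sqrt{122}}{12028485541478129} \approx 0.00010721$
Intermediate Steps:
$A{\left(J \right)} = 4 - \frac{\left(6 + J\right)^{2}}{\left(J + \sqrt{13 + J}\right)^{2}}$ ($A{\left(J \right)} = 4 - \left(\frac{J + 6}{J + \sqrt{J + 13}}\right)^{2} = 4 - \left(\frac{6 + J}{J + \sqrt{13 + J}}\right)^{2} = 4 - \frac{\left(6 + J\right)^{2}}{\left(J + \sqrt{13 + J}\right)^{2}}$)
$G = 9328 - \frac{13225}{\left(109 + \sqrt{122}\right)^{2}}$ ($G = \left(4 - \frac{\left(6 + 109\right)^{2}}{\left(109 + \sqrt{13 + 109}\right)^{2}}\right) - -9324 = \left(4 - \frac{115^{2}}{\left(109 + \sqrt{122}\right)^{2}}\right) + 9324 = \left(4 - \frac{13225}{\left(109 + \sqrt{122}\right)^{2}}\right) + 9324 = 9328 - \frac{13225}{\left(109 + \sqrt{122}\right)^{2}} \approx 9327.1$)
$\frac{1}{G} = \frac{1}{\frac{1289661887893}{138274081} + \frac{2883050 \sqrt{122}}{138274081}}$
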